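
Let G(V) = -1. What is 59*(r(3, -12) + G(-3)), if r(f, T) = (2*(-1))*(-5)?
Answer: 531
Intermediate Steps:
r(f, T) = 10 (r(f, T) = -2*(-5) = 10)
59*(r(3, -12) + G(-3)) = 59*(10 - 1) = 59*9 = 531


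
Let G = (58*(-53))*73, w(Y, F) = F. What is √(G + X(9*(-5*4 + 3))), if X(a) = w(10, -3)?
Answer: I*√224405 ≈ 473.71*I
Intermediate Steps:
X(a) = -3
G = -224402 (G = -3074*73 = -224402)
√(G + X(9*(-5*4 + 3))) = √(-224402 - 3) = √(-224405) = I*√224405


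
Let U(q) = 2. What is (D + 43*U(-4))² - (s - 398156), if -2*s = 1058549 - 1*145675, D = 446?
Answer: 1137617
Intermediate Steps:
s = -456437 (s = -(1058549 - 1*145675)/2 = -(1058549 - 145675)/2 = -½*912874 = -456437)
(D + 43*U(-4))² - (s - 398156) = (446 + 43*2)² - (-456437 - 398156) = (446 + 86)² - 1*(-854593) = 532² + 854593 = 283024 + 854593 = 1137617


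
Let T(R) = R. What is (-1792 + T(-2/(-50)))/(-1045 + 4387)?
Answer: -14933/27850 ≈ -0.53619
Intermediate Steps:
(-1792 + T(-2/(-50)))/(-1045 + 4387) = (-1792 - 2/(-50))/(-1045 + 4387) = (-1792 - 2*(-1/50))/3342 = (-1792 + 1/25)*(1/3342) = -44799/25*1/3342 = -14933/27850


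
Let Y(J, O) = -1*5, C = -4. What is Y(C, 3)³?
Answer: -125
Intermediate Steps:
Y(J, O) = -5
Y(C, 3)³ = (-5)³ = -125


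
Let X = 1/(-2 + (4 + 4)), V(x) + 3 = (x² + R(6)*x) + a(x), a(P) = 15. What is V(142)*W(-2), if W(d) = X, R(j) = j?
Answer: 10514/3 ≈ 3504.7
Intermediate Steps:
V(x) = 12 + x² + 6*x (V(x) = -3 + ((x² + 6*x) + 15) = -3 + (15 + x² + 6*x) = 12 + x² + 6*x)
X = ⅙ (X = 1/(-2 + 8) = 1/6 = ⅙ ≈ 0.16667)
W(d) = ⅙
V(142)*W(-2) = (12 + 142² + 6*142)*(⅙) = (12 + 20164 + 852)*(⅙) = 21028*(⅙) = 10514/3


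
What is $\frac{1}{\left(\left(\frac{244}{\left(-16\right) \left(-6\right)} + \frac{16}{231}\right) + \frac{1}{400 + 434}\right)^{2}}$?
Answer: $\frac{7331469376}{50024242921} \approx 0.14656$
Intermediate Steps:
$\frac{1}{\left(\left(\frac{244}{\left(-16\right) \left(-6\right)} + \frac{16}{231}\right) + \frac{1}{400 + 434}\right)^{2}} = \frac{1}{\left(\left(\frac{244}{96} + 16 \cdot \frac{1}{231}\right) + \frac{1}{834}\right)^{2}} = \frac{1}{\left(\left(244 \cdot \frac{1}{96} + \frac{16}{231}\right) + \frac{1}{834}\right)^{2}} = \frac{1}{\left(\left(\frac{61}{24} + \frac{16}{231}\right) + \frac{1}{834}\right)^{2}} = \frac{1}{\left(\frac{4825}{1848} + \frac{1}{834}\right)^{2}} = \frac{1}{\left(\frac{223661}{85624}\right)^{2}} = \frac{1}{\frac{50024242921}{7331469376}} = \frac{7331469376}{50024242921}$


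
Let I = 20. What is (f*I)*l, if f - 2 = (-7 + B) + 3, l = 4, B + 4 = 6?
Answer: 0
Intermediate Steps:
B = 2 (B = -4 + 6 = 2)
f = 0 (f = 2 + ((-7 + 2) + 3) = 2 + (-5 + 3) = 2 - 2 = 0)
(f*I)*l = (0*20)*4 = 0*4 = 0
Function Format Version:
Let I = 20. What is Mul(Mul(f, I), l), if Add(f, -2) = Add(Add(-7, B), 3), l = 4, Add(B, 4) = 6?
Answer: 0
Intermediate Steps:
B = 2 (B = Add(-4, 6) = 2)
f = 0 (f = Add(2, Add(Add(-7, 2), 3)) = Add(2, Add(-5, 3)) = Add(2, -2) = 0)
Mul(Mul(f, I), l) = Mul(Mul(0, 20), 4) = Mul(0, 4) = 0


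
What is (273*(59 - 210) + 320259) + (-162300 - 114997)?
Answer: 1739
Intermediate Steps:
(273*(59 - 210) + 320259) + (-162300 - 114997) = (273*(-151) + 320259) - 277297 = (-41223 + 320259) - 277297 = 279036 - 277297 = 1739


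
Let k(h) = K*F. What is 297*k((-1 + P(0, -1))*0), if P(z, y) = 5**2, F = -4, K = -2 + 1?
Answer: 1188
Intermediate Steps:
K = -1
P(z, y) = 25
k(h) = 4 (k(h) = -1*(-4) = 4)
297*k((-1 + P(0, -1))*0) = 297*4 = 1188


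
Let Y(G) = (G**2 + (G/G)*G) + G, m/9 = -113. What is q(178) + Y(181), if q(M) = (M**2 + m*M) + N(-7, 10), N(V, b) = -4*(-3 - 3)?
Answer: -116195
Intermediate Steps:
m = -1017 (m = 9*(-113) = -1017)
N(V, b) = 24 (N(V, b) = -4*(-6) = 24)
Y(G) = G**2 + 2*G (Y(G) = (G**2 + 1*G) + G = (G**2 + G) + G = (G + G**2) + G = G**2 + 2*G)
q(M) = 24 + M**2 - 1017*M (q(M) = (M**2 - 1017*M) + 24 = 24 + M**2 - 1017*M)
q(178) + Y(181) = (24 + 178**2 - 1017*178) + 181*(2 + 181) = (24 + 31684 - 181026) + 181*183 = -149318 + 33123 = -116195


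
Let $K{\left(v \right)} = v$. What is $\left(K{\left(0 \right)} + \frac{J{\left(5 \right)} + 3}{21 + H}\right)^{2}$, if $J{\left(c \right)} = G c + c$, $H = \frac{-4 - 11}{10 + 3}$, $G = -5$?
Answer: $\frac{48841}{66564} \approx 0.73374$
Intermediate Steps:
$H = - \frac{15}{13} \approx -1.1538$
$J{\left(c \right)} = - 4 c$ ($J{\left(c \right)} = - 5 c + c = - 4 c$)
$\left(K{\left(0 \right)} + \frac{J{\left(5 \right)} + 3}{21 + H}\right)^{2} = \left(0 + \frac{\left(-4\right) 5 + 3}{21 - \frac{15}{13}}\right)^{2} = \left(0 + \frac{-20 + 3}{\frac{258}{13}}\right)^{2} = \left(0 - \frac{221}{258}\right)^{2} = \left(- \frac{221}{258}\right)^{2} = \frac{48841}{66564}$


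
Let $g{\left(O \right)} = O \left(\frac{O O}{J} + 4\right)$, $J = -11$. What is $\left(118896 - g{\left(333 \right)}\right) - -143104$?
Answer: $\frac{39793385}{11} \approx 3.6176 \cdot 10^{6}$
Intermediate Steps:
$g{\left(O \right)} = O \left(4 - \frac{O^{2}}{11}\right)$ ($g{\left(O \right)} = O \left(\frac{O O}{-11} + 4\right) = O \left(O^{2} \left(- \frac{1}{11}\right) + 4\right) = O \left(- \frac{O^{2}}{11} + 4\right) = O \left(4 - \frac{O^{2}}{11}\right)$)
$\left(118896 - g{\left(333 \right)}\right) - -143104 = \left(118896 - \frac{1}{11} \cdot 333 \left(44 - 333^{2}\right)\right) - -143104 = \left(118896 - \frac{1}{11} \cdot 333 \left(44 - 110889\right)\right) + 143104 = \left(118896 - \frac{1}{11} \cdot 333 \left(-110845\right)\right) + 143104 = \left(118896 - - \frac{36911385}{11}\right) + 143104 = \left(118896 + \frac{36911385}{11}\right) + 143104 = \frac{38219241}{11} + 143104 = \frac{39793385}{11}$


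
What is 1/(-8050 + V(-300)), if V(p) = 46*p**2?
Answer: 1/4131950 ≈ 2.4202e-7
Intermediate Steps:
1/(-8050 + V(-300)) = 1/(-8050 + 46*(-300)**2) = 1/(-8050 + 46*90000) = 1/(-8050 + 4140000) = 1/4131950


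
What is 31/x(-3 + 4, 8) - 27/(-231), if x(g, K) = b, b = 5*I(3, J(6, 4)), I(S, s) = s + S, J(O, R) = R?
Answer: 386/385 ≈ 1.0026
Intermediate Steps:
I(S, s) = S + s
b = 35 (b = 5*(3 + 4) = 5*7 = 35)
x(g, K) = 35
31/x(-3 + 4, 8) - 27/(-231) = 31/35 - 27/(-231) = 31*(1/35) - 27*(-1/231) = 31/35 + 9/77 = 386/385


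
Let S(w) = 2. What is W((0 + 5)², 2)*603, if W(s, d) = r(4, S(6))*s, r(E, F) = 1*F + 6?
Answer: 120600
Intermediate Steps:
r(E, F) = 6 + F (r(E, F) = F + 6 = 6 + F)
W(s, d) = 8*s (W(s, d) = (6 + 2)*s = 8*s)
W((0 + 5)², 2)*603 = (8*(0 + 5)²)*603 = (8*5²)*603 = (8*25)*603 = 200*603 = 120600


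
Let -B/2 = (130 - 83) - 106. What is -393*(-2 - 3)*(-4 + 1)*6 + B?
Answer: -35252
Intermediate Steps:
B = 118 (B = -2*((130 - 83) - 106) = -2*(47 - 106) = -2*(-59) = 118)
-393*(-2 - 3)*(-4 + 1)*6 + B = -393*(-2 - 3)*(-4 + 1)*6 + 118 = -393*(-5*(-3))*6 + 118 = -5895*6 + 118 = -393*90 + 118 = -35370 + 118 = -35252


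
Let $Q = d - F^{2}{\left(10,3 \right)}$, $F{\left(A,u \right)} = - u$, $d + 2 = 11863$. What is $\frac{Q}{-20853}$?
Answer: $- \frac{11852}{20853} \approx -0.56836$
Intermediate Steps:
$d = 11861$ ($d = -2 + 11863 = 11861$)
$Q = 11852$ ($Q = 11861 - \left(\left(-1\right) 3\right)^{2} = 11861 - \left(-3\right)^{2} = 11861 - 9 = 11852$)
$\frac{Q}{-20853} = \frac{11852}{-20853} = 11852 \left(- \frac{1}{20853}\right) = - \frac{11852}{20853}$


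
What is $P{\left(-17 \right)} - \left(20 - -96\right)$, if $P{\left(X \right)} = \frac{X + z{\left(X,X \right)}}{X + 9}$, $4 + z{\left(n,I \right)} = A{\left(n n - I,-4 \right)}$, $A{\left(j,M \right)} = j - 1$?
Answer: $- \frac{303}{2} \approx -151.5$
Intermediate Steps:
$A{\left(j,M \right)} = -1 + j$
$z{\left(n,I \right)} = -5 + n^{2} - I$ ($z{\left(n,I \right)} = -4 - \left(1 + I - n n\right) = -4 - \left(1 + I - n^{2}\right) = -5 + n^{2} - I$)
$P{\left(X \right)} = \frac{-5 + X^{2}}{9 + X}$ ($P{\left(X \right)} = \frac{X - \left(5 + X - X^{2}\right)}{X + 9} = \frac{-5 + X^{2}}{9 + X}$)
$P{\left(-17 \right)} - \left(20 - -96\right) = \frac{-5 + \left(-17\right)^{2}}{9 - 17} - \left(20 - -96\right) = \frac{-5 + 289}{-8} - \left(20 + 96\right) = \left(- \frac{1}{8}\right) 284 - 116 = - \frac{71}{2} - 116 = - \frac{303}{2}$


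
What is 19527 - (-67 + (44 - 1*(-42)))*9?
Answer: 19356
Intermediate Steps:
19527 - (-67 + (44 - 1*(-42)))*9 = 19527 - (-67 + (44 + 42))*9 = 19527 - (-67 + 86)*9 = 19527 - 19*9 = 19527 - 1*171 = 19527 - 171 = 19356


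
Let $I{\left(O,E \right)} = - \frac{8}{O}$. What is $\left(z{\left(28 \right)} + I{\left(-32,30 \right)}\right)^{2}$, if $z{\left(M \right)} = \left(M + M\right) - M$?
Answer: $\frac{12769}{16} \approx 798.06$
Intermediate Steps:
$z{\left(M \right)} = M$ ($z{\left(M \right)} = 2 M - M = M$)
$\left(z{\left(28 \right)} + I{\left(-32,30 \right)}\right)^{2} = \left(28 - \frac{8}{-32}\right)^{2} = \left(28 - - \frac{1}{4}\right)^{2} = \left(28 + \frac{1}{4}\right)^{2} = \left(\frac{113}{4}\right)^{2} = \frac{12769}{16}$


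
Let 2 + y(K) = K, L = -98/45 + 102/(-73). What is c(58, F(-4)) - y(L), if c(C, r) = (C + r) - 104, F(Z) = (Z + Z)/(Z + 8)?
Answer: -139366/3285 ≈ -42.425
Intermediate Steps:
F(Z) = 2*Z/(8 + Z) (F(Z) = (2*Z)/(8 + Z) = 2*Z/(8 + Z))
L = -11744/3285 (L = -98*1/45 + 102*(-1/73) = -98/45 - 102/73 = -11744/3285 ≈ -3.5750)
y(K) = -2 + K
c(C, r) = -104 + C + r
c(58, F(-4)) - y(L) = (-104 + 58 + 2*(-4)/(8 - 4)) - (-2 - 11744/3285) = (-104 + 58 + 2*(-4)/4) - 1*(-18314/3285) = (-104 + 58 + 2*(-4)*(1/4)) + 18314/3285 = (-104 + 58 - 2) + 18314/3285 = -48 + 18314/3285 = -139366/3285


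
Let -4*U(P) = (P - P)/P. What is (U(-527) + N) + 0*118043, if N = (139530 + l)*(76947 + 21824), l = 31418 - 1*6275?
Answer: 16264916883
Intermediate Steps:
U(P) = 0 (U(P) = -(P - P)/(4*P) = -0/P = -1/4*0 = 0)
l = 25143 (l = 31418 - 6275 = 25143)
N = 16264916883 (N = (139530 + 25143)*(76947 + 21824) = 164673*98771 = 16264916883)
(U(-527) + N) + 0*118043 = (0 + 16264916883) + 0*118043 = 16264916883 + 0 = 16264916883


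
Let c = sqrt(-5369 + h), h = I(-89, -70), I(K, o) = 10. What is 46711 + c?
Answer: 46711 + I*sqrt(5359) ≈ 46711.0 + 73.205*I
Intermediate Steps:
h = 10
c = I*sqrt(5359) (c = sqrt(-5369 + 10) = sqrt(-5359) = I*sqrt(5359) ≈ 73.205*I)
46711 + c = 46711 + I*sqrt(5359)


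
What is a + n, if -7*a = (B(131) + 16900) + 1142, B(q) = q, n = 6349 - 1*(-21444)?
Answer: 176378/7 ≈ 25197.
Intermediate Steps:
n = 27793 (n = 6349 + 21444 = 27793)
a = -18173/7 (a = -((131 + 16900) + 1142)/7 = -(17031 + 1142)/7 = -1/7*18173 = -18173/7 ≈ -2596.1)
a + n = -18173/7 + 27793 = 176378/7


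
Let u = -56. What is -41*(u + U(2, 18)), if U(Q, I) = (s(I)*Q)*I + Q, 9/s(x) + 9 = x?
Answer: 738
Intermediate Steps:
s(x) = 9/(-9 + x)
U(Q, I) = Q + 9*I*Q/(-9 + I) (U(Q, I) = ((9/(-9 + I))*Q)*I + Q = (9*Q/(-9 + I))*I + Q = 9*I*Q/(-9 + I) + Q = Q + 9*I*Q/(-9 + I))
-41*(u + U(2, 18)) = -41*(-56 + 2*(-9 + 10*18)/(-9 + 18)) = -41*(-56 + 2*(-9 + 180)/9) = -41*(-56 + 2*(1/9)*171) = -41*(-56 + 38) = -41*(-18) = 738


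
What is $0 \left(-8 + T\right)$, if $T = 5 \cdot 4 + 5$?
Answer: $0$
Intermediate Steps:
$T = 25$ ($T = 20 + 5 = 25$)
$0 \left(-8 + T\right) = 0 \left(-8 + 25\right) = 0 \cdot 17 = 0$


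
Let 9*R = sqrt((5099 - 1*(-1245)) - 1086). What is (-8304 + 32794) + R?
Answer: 24490 + sqrt(5258)/9 ≈ 24498.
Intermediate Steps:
R = sqrt(5258)/9 (R = sqrt((5099 - 1*(-1245)) - 1086)/9 = sqrt((5099 + 1245) - 1086)/9 = sqrt(6344 - 1086)/9 = sqrt(5258)/9 ≈ 8.0569)
(-8304 + 32794) + R = (-8304 + 32794) + sqrt(5258)/9 = 24490 + sqrt(5258)/9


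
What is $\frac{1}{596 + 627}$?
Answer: $\frac{1}{1223} \approx 0.00081766$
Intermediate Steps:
$\frac{1}{596 + 627} = \frac{1}{1223}$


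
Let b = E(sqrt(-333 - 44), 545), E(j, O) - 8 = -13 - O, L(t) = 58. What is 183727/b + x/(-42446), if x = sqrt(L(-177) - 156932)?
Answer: -183727/550 - I*sqrt(156874)/42446 ≈ -334.05 - 0.0093312*I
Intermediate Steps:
E(j, O) = -5 - O (E(j, O) = 8 + (-13 - O) = -5 - O)
x = I*sqrt(156874) (x = sqrt(58 - 156932) = sqrt(-156874) = I*sqrt(156874) ≈ 396.07*I)
b = -550 (b = -5 - 1*545 = -5 - 545 = -550)
183727/b + x/(-42446) = 183727/(-550) + (I*sqrt(156874))/(-42446) = 183727*(-1/550) + (I*sqrt(156874))*(-1/42446) = -183727/550 - I*sqrt(156874)/42446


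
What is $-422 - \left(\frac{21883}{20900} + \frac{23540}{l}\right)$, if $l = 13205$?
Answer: $- \frac{1234172737}{2905100} \approx -424.83$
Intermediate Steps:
$-422 - \left(\frac{21883}{20900} + \frac{23540}{l}\right) = -422 - \left(\frac{4708}{2641} + \frac{21883}{20900}\right) = -422 - \frac{8220537}{2905100} = - \frac{1234172737}{2905100}$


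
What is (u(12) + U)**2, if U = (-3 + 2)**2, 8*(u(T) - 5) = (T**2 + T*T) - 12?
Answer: 6561/4 ≈ 1640.3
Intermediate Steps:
u(T) = 7/2 + T**2/4 (u(T) = 5 + ((T**2 + T*T) - 12)/8 = 5 + ((T**2 + T**2) - 12)/8 = 5 + (2*T**2 - 12)/8 = 5 + (-12 + 2*T**2)/8 = 5 + (-3/2 + T**2/4) = 7/2 + T**2/4)
U = 1 (U = (-1)**2 = 1)
(u(12) + U)**2 = ((7/2 + (1/4)*12**2) + 1)**2 = ((7/2 + (1/4)*144) + 1)**2 = ((7/2 + 36) + 1)**2 = (79/2 + 1)**2 = (81/2)**2 = 6561/4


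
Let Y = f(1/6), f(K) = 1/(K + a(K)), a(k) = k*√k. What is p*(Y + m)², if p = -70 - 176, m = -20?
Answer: -1060752/25 - 188928*√6/25 ≈ -60941.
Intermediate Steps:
a(k) = k^(3/2)
f(K) = 1/(K + K^(3/2))
Y = 1/(⅙ + √6/36) (Y = 1/(1/6 + (1/6)^(3/2)) = 1/(⅙ + (⅙)^(3/2)) = 1/(⅙ + √6/36) ≈ 4.2606)
p = -246
p*(Y + m)² = -246*((36/5 - 6*√6/5) - 20)² = -246*(-64/5 - 6*√6/5)²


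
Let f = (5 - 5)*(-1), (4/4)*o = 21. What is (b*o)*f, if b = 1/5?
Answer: 0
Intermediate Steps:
o = 21
b = 1/5 (b = 1*(1/5) = 1/5 ≈ 0.20000)
f = 0 (f = 0*(-1) = 0)
(b*o)*f = ((1/5)*21)*0 = (21/5)*0 = 0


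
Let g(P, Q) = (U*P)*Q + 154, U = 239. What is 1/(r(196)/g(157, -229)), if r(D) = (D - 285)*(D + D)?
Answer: 8592613/34888 ≈ 246.29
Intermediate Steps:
g(P, Q) = 154 + 239*P*Q (g(P, Q) = (239*P)*Q + 154 = 239*P*Q + 154 = 154 + 239*P*Q)
r(D) = 2*D*(-285 + D) (r(D) = (-285 + D)*(2*D) = 2*D*(-285 + D))
1/(r(196)/g(157, -229)) = 1/((2*196*(-285 + 196))/(154 + 239*157*(-229))) = 1/((2*196*(-89))/(154 - 8592767)) = 1/(-34888/(-8592613)) = 1/(-34888*(-1/8592613)) = 1/(34888/8592613) = 8592613/34888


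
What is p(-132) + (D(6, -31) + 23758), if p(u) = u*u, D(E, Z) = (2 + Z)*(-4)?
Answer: 41298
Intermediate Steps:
D(E, Z) = -8 - 4*Z
p(u) = u²
p(-132) + (D(6, -31) + 23758) = (-132)² + ((-8 - 4*(-31)) + 23758) = 17424 + ((-8 + 124) + 23758) = 17424 + (116 + 23758) = 17424 + 23874 = 41298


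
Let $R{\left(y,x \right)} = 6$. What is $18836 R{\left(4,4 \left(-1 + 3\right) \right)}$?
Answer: $113016$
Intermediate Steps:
$18836 R{\left(4,4 \left(-1 + 3\right) \right)} = 18836 \cdot 6 = 113016$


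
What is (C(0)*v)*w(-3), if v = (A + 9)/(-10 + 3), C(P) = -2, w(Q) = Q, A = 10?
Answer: -114/7 ≈ -16.286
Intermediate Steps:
v = -19/7 (v = (10 + 9)/(-10 + 3) = 19/(-7) = 19*(-1/7) = -19/7 ≈ -2.7143)
(C(0)*v)*w(-3) = -2*(-19/7)*(-3) = (38/7)*(-3) = -114/7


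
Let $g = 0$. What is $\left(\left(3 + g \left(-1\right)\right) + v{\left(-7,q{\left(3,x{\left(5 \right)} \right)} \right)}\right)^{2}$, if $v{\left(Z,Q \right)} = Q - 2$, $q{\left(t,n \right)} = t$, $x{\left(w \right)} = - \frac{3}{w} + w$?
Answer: $16$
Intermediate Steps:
$x{\left(w \right)} = w - \frac{3}{w}$
$v{\left(Z,Q \right)} = -2 + Q$
$\left(\left(3 + g \left(-1\right)\right) + v{\left(-7,q{\left(3,x{\left(5 \right)} \right)} \right)}\right)^{2} = \left(\left(3 + 0 \left(-1\right)\right) + \left(-2 + 3\right)\right)^{2} = \left(\left(3 + 0\right) + 1\right)^{2} = \left(3 + 1\right)^{2} = 4^{2} = 16$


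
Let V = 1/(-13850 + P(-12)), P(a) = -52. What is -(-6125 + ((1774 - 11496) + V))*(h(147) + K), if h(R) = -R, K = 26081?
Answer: 2856694870165/6951 ≈ 4.1098e+8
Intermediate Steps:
V = -1/13902 (V = 1/(-13850 - 52) = 1/(-13902) = -1/13902 ≈ -7.1932e-5)
-(-6125 + ((1774 - 11496) + V))*(h(147) + K) = -(-6125 + ((1774 - 11496) - 1/13902))*(-1*147 + 26081) = -(-6125 + (-9722 - 1/13902))*(-147 + 26081) = -(-6125 - 135155245/13902)*25934 = -(-220304995)*25934/13902 = -1*(-2856694870165/6951) = 2856694870165/6951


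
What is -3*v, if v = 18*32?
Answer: -1728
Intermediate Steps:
v = 576
-3*v = -3*576 = -1728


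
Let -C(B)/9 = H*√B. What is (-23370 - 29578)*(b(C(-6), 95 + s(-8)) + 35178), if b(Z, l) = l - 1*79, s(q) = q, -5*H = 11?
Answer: -1863028328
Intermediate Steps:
H = -11/5 (H = -⅕*11 = -11/5 ≈ -2.2000)
C(B) = 99*√B/5 (C(B) = -(-99)*√B/5 = 99*√B/5)
b(Z, l) = -79 + l (b(Z, l) = l - 79 = -79 + l)
(-23370 - 29578)*(b(C(-6), 95 + s(-8)) + 35178) = (-23370 - 29578)*((-79 + (95 - 8)) + 35178) = -52948*((-79 + 87) + 35178) = -52948*(8 + 35178) = -52948*35186 = -1863028328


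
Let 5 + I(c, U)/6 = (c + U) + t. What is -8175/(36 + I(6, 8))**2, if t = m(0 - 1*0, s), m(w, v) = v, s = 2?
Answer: -2725/3468 ≈ -0.78576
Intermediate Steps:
t = 2
I(c, U) = -18 + 6*U + 6*c (I(c, U) = -30 + 6*((c + U) + 2) = -30 + 6*((U + c) + 2) = -30 + 6*(2 + U + c) = -30 + (12 + 6*U + 6*c) = -18 + 6*U + 6*c)
-8175/(36 + I(6, 8))**2 = -8175/(36 + (-18 + 6*8 + 6*6))**2 = -8175/(36 + (-18 + 48 + 36))**2 = -8175/(36 + 66)**2 = -8175/(102**2) = -8175/10404 = -8175*1/10404 = -2725/3468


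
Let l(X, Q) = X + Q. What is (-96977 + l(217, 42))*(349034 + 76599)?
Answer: -41166372494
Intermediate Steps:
l(X, Q) = Q + X
(-96977 + l(217, 42))*(349034 + 76599) = (-96977 + (42 + 217))*(349034 + 76599) = (-96977 + 259)*425633 = -96718*425633 = -41166372494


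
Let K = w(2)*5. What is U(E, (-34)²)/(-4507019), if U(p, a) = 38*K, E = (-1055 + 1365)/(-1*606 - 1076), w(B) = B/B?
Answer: -190/4507019 ≈ -4.2156e-5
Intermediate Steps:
w(B) = 1
K = 5 (K = 1*5 = 5)
E = -155/841 (E = 310/(-606 - 1076) = 310/(-1682) = 310*(-1/1682) = -155/841 ≈ -0.18430)
U(p, a) = 190 (U(p, a) = 38*5 = 190)
U(E, (-34)²)/(-4507019) = 190/(-4507019) = 190*(-1/4507019) = -190/4507019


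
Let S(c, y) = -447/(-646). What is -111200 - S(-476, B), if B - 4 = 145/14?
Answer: -71835647/646 ≈ -1.1120e+5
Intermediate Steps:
B = 201/14 (B = 4 + 145/14 = 201/14 ≈ 14.357)
S(c, y) = 447/646 (S(c, y) = -447*(-1/646) = 447/646)
-111200 - S(-476, B) = -111200 - 1*447/646 = -111200 - 447/646 = -71835647/646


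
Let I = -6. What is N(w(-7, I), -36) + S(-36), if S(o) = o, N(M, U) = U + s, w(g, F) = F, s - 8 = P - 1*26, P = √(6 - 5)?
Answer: -89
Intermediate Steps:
P = 1 (P = √1 = 1)
s = -17 (s = 8 + (1 - 1*26) = 8 + (1 - 26) = 8 - 25 = -17)
N(M, U) = -17 + U (N(M, U) = U - 17 = -17 + U)
N(w(-7, I), -36) + S(-36) = (-17 - 36) - 36 = -53 - 36 = -89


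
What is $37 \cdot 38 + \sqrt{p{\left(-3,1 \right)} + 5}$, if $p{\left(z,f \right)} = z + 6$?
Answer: $1406 + 2 \sqrt{2} \approx 1408.8$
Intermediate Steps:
$p{\left(z,f \right)} = 6 + z$
$37 \cdot 38 + \sqrt{p{\left(-3,1 \right)} + 5} = 37 \cdot 38 + \sqrt{\left(6 - 3\right) + 5} = 1406 + \sqrt{3 + 5} = 1406 + \sqrt{8} = 1406 + 2 \sqrt{2}$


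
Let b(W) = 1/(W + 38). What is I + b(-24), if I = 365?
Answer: 5111/14 ≈ 365.07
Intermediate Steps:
b(W) = 1/(38 + W)
I + b(-24) = 365 + 1/(38 - 24) = 365 + 1/14 = 5111/14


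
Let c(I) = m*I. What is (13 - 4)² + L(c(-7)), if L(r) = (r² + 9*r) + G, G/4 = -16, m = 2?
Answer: 87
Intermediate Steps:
G = -64 (G = 4*(-16) = -64)
c(I) = 2*I
L(r) = -64 + r² + 9*r (L(r) = (r² + 9*r) - 64 = -64 + r² + 9*r)
(13 - 4)² + L(c(-7)) = (13 - 4)² + (-64 + (2*(-7))² + 9*(2*(-7))) = 9² + (-64 + (-14)² + 9*(-14)) = 81 + (-64 + 196 - 126) = 81 + 6 = 87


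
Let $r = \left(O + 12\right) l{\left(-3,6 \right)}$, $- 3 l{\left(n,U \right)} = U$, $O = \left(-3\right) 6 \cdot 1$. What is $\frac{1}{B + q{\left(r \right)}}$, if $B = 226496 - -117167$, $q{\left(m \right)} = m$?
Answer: $\frac{1}{343675} \approx 2.9097 \cdot 10^{-6}$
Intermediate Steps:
$O = -18$ ($O = \left(-18\right) 1 = -18$)
$l{\left(n,U \right)} = - \frac{U}{3}$
$r = 12$ ($r = \left(-18 + 12\right) \left(\left(- \frac{1}{3}\right) 6\right) = \left(-6\right) \left(-2\right) = 12$)
$B = 343663$ ($B = 226496 + 117167 = 343663$)
$\frac{1}{B + q{\left(r \right)}} = \frac{1}{343663 + 12} = \frac{1}{343675}$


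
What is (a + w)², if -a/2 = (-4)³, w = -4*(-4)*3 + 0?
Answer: 30976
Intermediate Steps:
w = 48 (w = 16*3 + 0 = 48 + 0 = 48)
a = 128 (a = -2*(-4)³ = -2*(-64) = 128)
(a + w)² = (128 + 48)² = 176² = 30976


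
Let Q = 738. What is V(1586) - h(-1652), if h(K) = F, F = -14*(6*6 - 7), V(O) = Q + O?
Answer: 2730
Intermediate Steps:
V(O) = 738 + O
F = -406 (F = -14*(36 - 7) = -14*29 = -406)
h(K) = -406
V(1586) - h(-1652) = (738 + 1586) - 1*(-406) = 2324 + 406 = 2730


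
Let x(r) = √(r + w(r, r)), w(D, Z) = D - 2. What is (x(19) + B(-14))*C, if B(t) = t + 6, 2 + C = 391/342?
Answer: 293/171 ≈ 1.7134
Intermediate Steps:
w(D, Z) = -2 + D
C = -293/342 (C = -2 + 391/342 = -293/342 ≈ -0.85672)
B(t) = 6 + t
x(r) = √(-2 + 2*r) (x(r) = √(r + (-2 + r)) = √(-2 + 2*r))
(x(19) + B(-14))*C = (√(-2 + 2*19) + (6 - 14))*(-293/342) = (√(-2 + 38) - 8)*(-293/342) = (√36 - 8)*(-293/342) = (6 - 8)*(-293/342) = -2*(-293/342) = 293/171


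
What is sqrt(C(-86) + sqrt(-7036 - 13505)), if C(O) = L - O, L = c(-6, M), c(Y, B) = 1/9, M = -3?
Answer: sqrt(775 + 9*I*sqrt(20541))/3 ≈ 11.254 + 6.3675*I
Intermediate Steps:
c(Y, B) = 1/9
L = 1/9 ≈ 0.11111
C(O) = 1/9 - O
sqrt(C(-86) + sqrt(-7036 - 13505)) = sqrt((1/9 - 1*(-86)) + sqrt(-7036 - 13505)) = sqrt((1/9 + 86) + sqrt(-20541)) = sqrt(775/9 + I*sqrt(20541))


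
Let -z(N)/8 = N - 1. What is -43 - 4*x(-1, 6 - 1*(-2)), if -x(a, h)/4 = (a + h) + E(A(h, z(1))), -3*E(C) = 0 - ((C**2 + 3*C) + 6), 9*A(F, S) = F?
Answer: 29023/243 ≈ 119.44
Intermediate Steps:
z(N) = 8 - 8*N (z(N) = -8*(N - 1) = -8*(-1 + N) = 8 - 8*N)
A(F, S) = F/9
E(C) = 2 + C + C**2/3 (E(C) = -(0 - ((C**2 + 3*C) + 6))/3 = -(0 - (6 + C**2 + 3*C))/3 = -(0 + (-6 - C**2 - 3*C))/3 = -(-6 - C**2 - 3*C)/3 = 2 + C + C**2/3)
x(a, h) = -8 - 4*a - 40*h/9 - 4*h**2/243 (x(a, h) = -4*((a + h) + (2 + h/9 + (h/9)**2/3)) = -4*((a + h) + (2 + h/9 + (h**2/81)/3)) = -4*((a + h) + (2 + h/9 + h**2/243)) = -4*(2 + a + h**2/243 + 10*h/9) = -8 - 4*a - 40*h/9 - 4*h**2/243)
-43 - 4*x(-1, 6 - 1*(-2)) = -43 - 4*(-8 - 4*(-1) - 40*(6 - 1*(-2))/9 - 4*(6 - 1*(-2))**2/243) = -43 - 4*(-8 + 4 - 40*(6 + 2)/9 - 4*(6 + 2)**2/243) = -43 - 4*(-8 + 4 - 40/9*8 - 4/243*8**2) = -43 - 4*(-8 + 4 - 320/9 - 4/243*64) = -43 - 4*(-8 + 4 - 320/9 - 256/243) = -43 - 4*(-9868/243) = -43 + 39472/243 = 29023/243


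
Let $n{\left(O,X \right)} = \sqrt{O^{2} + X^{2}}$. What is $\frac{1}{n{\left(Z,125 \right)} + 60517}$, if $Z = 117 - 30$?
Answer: $\frac{60517}{3662284095} - \frac{\sqrt{23194}}{3662284095} \approx 1.6483 \cdot 10^{-5}$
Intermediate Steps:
$Z = 87$ ($Z = 117 - 30 = 87$)
$\frac{1}{n{\left(Z,125 \right)} + 60517} = \frac{1}{\sqrt{87^{2} + 125^{2}} + 60517} = \frac{1}{\sqrt{7569 + 15625} + 60517} = \frac{1}{\sqrt{23194} + 60517} = \frac{1}{60517 + \sqrt{23194}}$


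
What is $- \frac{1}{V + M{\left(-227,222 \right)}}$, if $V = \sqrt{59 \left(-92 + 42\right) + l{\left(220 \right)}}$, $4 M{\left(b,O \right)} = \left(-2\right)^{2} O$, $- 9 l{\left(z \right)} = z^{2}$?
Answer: $- \frac{999}{259253} + \frac{15 i \sqrt{2998}}{518506} \approx -0.0038534 + 0.001584 i$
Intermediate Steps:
$l{\left(z \right)} = - \frac{z^{2}}{9}$
$M{\left(b,O \right)} = O$ ($M{\left(b,O \right)} = \frac{\left(-2\right)^{2} O}{4} = \frac{4 O}{4} = O$)
$V = \frac{5 i \sqrt{2998}}{3}$ ($V = \sqrt{59 \left(-92 + 42\right) - \frac{220^{2}}{9}} = \sqrt{59 \left(-50\right) - \frac{48400}{9}} = \sqrt{-2950 - \frac{48400}{9}} = \sqrt{- \frac{74950}{9}} = \frac{5 i \sqrt{2998}}{3} \approx 91.257 i$)
$- \frac{1}{V + M{\left(-227,222 \right)}} = - \frac{1}{\frac{5 i \sqrt{2998}}{3} + 222} = - \frac{1}{222 + \frac{5 i \sqrt{2998}}{3}}$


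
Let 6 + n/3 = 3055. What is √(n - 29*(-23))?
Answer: √9814 ≈ 99.066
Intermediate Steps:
n = 9147 (n = -18 + 3*3055 = -18 + 9165 = 9147)
√(n - 29*(-23)) = √(9147 - 29*(-23)) = √(9147 + 667) = √9814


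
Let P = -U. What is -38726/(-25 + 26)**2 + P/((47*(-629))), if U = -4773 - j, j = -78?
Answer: -1144861433/29563 ≈ -38726.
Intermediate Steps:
U = -4695 (U = -4773 - 1*(-78) = -4773 + 78 = -4695)
P = 4695 (P = -1*(-4695) = 4695)
-38726/(-25 + 26)**2 + P/((47*(-629))) = -38726/(-25 + 26)**2 + 4695/((47*(-629))) = -38726/(1**2) + 4695/(-29563) = -38726/1 + 4695*(-1/29563) = -38726*1 - 4695/29563 = -38726 - 4695/29563 = -1144861433/29563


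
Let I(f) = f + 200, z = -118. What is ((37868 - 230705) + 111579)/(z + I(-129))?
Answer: 81258/47 ≈ 1728.9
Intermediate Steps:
I(f) = 200 + f
((37868 - 230705) + 111579)/(z + I(-129)) = ((37868 - 230705) + 111579)/(-118 + (200 - 129)) = (-192837 + 111579)/(-118 + 71) = -81258/(-47) = -81258*(-1/47) = 81258/47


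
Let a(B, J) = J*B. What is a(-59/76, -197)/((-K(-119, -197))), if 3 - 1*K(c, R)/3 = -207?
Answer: -11623/47880 ≈ -0.24275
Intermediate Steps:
a(B, J) = B*J
K(c, R) = 630 (K(c, R) = 9 - 3*(-207) = 9 + 621 = 630)
a(-59/76, -197)/((-K(-119, -197))) = (-59/76*(-197))/((-1*630)) = (-59*1/76*(-197))/(-630) = -59/76*(-197)*(-1/630) = (11623/76)*(-1/630) = -11623/47880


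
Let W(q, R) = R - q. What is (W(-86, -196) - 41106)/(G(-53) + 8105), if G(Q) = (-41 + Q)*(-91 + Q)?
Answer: -41216/21641 ≈ -1.9045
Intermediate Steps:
G(Q) = (-91 + Q)*(-41 + Q)
(W(-86, -196) - 41106)/(G(-53) + 8105) = ((-196 - 1*(-86)) - 41106)/((3731 + (-53)² - 132*(-53)) + 8105) = ((-196 + 86) - 41106)/((3731 + 2809 + 6996) + 8105) = (-110 - 41106)/(13536 + 8105) = -41216/21641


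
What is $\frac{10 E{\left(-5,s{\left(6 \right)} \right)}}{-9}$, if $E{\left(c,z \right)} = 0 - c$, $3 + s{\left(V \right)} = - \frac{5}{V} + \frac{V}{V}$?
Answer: $- \frac{50}{9} \approx -5.5556$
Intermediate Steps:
$s{\left(V \right)} = -2 - \frac{5}{V}$ ($s{\left(V \right)} = -3 - \left(\frac{5}{V} - \frac{V}{V}\right) = -3 + \left(- \frac{5}{V} + 1\right) = -3 + \left(1 - \frac{5}{V}\right) = -2 - \frac{5}{V}$)
$E{\left(c,z \right)} = - c$
$\frac{10 E{\left(-5,s{\left(6 \right)} \right)}}{-9} = \frac{10 \left(\left(-1\right) \left(-5\right)\right)}{-9} = 10 \cdot 5 \left(- \frac{1}{9}\right) = 50 \left(- \frac{1}{9}\right) = - \frac{50}{9}$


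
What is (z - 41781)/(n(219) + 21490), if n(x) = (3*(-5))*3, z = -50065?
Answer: -91846/21445 ≈ -4.2829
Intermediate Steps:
n(x) = -45 (n(x) = -15*3 = -45)
(z - 41781)/(n(219) + 21490) = (-50065 - 41781)/(-45 + 21490) = -91846/21445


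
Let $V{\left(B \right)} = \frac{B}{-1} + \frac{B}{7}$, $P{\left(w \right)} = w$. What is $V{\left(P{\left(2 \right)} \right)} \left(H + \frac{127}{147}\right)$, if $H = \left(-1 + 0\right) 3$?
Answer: $\frac{1256}{343} \approx 3.6618$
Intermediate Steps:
$H = -3$ ($H = \left(-1\right) 3 = -3$)
$V{\left(B \right)} = - \frac{6 B}{7}$ ($V{\left(B \right)} = B \left(-1\right) + B \frac{1}{7} = - B + \frac{B}{7} = - \frac{6 B}{7}$)
$V{\left(P{\left(2 \right)} \right)} \left(H + \frac{127}{147}\right) = \left(- \frac{6}{7}\right) 2 \left(-3 + \frac{127}{147}\right) = - \frac{12 \left(-3 + 127 \cdot \frac{1}{147}\right)}{7} = - \frac{12 \left(-3 + \frac{127}{147}\right)}{7} = \left(- \frac{12}{7}\right) \left(- \frac{314}{147}\right) = \frac{1256}{343}$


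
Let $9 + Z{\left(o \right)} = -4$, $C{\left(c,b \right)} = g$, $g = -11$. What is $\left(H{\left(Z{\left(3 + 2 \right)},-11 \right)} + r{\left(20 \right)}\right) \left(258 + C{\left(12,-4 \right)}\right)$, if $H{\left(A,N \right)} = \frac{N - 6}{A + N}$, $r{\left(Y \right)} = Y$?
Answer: $\frac{122759}{24} \approx 5115.0$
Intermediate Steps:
$C{\left(c,b \right)} = -11$
$Z{\left(o \right)} = -13$ ($Z{\left(o \right)} = -9 - 4 = -13$)
$H{\left(A,N \right)} = \frac{-6 + N}{A + N}$
$\left(H{\left(Z{\left(3 + 2 \right)},-11 \right)} + r{\left(20 \right)}\right) \left(258 + C{\left(12,-4 \right)}\right) = \left(\frac{-6 - 11}{-13 - 11} + 20\right) \left(258 - 11\right) = \left(\frac{1}{-24} \left(-17\right) + 20\right) 247 = \left(\left(- \frac{1}{24}\right) \left(-17\right) + 20\right) 247 = \left(\frac{17}{24} + 20\right) 247 = \frac{497}{24} \cdot 247 = \frac{122759}{24}$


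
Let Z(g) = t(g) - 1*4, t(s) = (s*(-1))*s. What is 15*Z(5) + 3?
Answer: -432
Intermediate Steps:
t(s) = -s² (t(s) = (-s)*s = -s²)
Z(g) = -4 - g² (Z(g) = -g² - 1*4 = -g² - 4 = -4 - g²)
15*Z(5) + 3 = 15*(-4 - 1*5²) + 3 = 15*(-4 - 1*25) + 3 = 15*(-4 - 25) + 3 = 15*(-29) + 3 = -435 + 3 = -432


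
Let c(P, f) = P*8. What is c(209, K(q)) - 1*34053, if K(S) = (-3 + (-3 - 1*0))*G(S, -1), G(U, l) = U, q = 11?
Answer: -32381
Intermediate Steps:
K(S) = -6*S (K(S) = (-3 + (-3 - 1*0))*S = (-3 + (-3 + 0))*S = (-3 - 3)*S = -6*S)
c(P, f) = 8*P
c(209, K(q)) - 1*34053 = 8*209 - 1*34053 = 1672 - 34053 = -32381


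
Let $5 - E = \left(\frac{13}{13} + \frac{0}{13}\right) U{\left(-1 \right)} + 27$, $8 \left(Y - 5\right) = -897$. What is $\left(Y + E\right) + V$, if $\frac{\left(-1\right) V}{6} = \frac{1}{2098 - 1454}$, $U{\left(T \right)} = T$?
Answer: $- \frac{165037}{1288} \approx -128.13$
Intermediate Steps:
$Y = - \frac{857}{8}$ ($Y = 5 + \frac{1}{8} \left(-897\right) = 5 - \frac{897}{8} = - \frac{857}{8} \approx -107.13$)
$E = -21$ ($E = 5 - \left(\left(\frac{13}{13} + \frac{0}{13}\right) \left(-1\right) + 27\right) = 5 - \left(\left(13 \cdot \frac{1}{13} + 0 \cdot \frac{1}{13}\right) \left(-1\right) + 27\right) = 5 - \left(\left(1 + 0\right) \left(-1\right) + 27\right) = 5 - \left(1 \left(-1\right) + 27\right) = 5 - \left(-1 + 27\right) = 5 - 26 = -21$)
$V = - \frac{3}{322}$ ($V = - \frac{6}{2098 - 1454} = - \frac{6}{644} = \left(-6\right) \frac{1}{644} = - \frac{3}{322} \approx -0.0093168$)
$\left(Y + E\right) + V = \left(- \frac{857}{8} - 21\right) - \frac{3}{322} = - \frac{1025}{8} - \frac{3}{322} = - \frac{165037}{1288}$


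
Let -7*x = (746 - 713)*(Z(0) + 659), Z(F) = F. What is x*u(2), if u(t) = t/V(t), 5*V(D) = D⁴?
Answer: -108735/56 ≈ -1941.7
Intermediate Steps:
V(D) = D⁴/5
x = -21747/7 (x = -(746 - 713)*(0 + 659)/7 = -33*659/7 = -⅐*21747 = -21747/7 ≈ -3106.7)
u(t) = 5/t³ (u(t) = t/((t⁴/5)) = t*(5/t⁴) = 5/t³)
x*u(2) = -108735/(7*2³) = -108735/(7*8) = -21747/7*5/8 = -108735/56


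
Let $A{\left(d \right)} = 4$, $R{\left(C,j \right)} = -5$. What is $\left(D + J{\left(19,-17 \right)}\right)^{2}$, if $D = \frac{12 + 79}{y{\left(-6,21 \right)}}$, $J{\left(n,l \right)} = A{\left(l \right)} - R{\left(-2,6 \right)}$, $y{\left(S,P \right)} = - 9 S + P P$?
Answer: $\frac{20666116}{245025} \approx 84.343$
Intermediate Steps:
$y{\left(S,P \right)} = P^{2} - 9 S$ ($y{\left(S,P \right)} = - 9 S + P^{2} = P^{2} - 9 S$)
$J{\left(n,l \right)} = 9$ ($J{\left(n,l \right)} = 4 - -5 = 4 + 5 = 9$)
$D = \frac{91}{495}$ ($D = \frac{12 + 79}{21^{2} - -54} = \frac{91}{441 + 54} = \frac{91}{495} \approx 0.18384$)
$\left(D + J{\left(19,-17 \right)}\right)^{2} = \left(\frac{91}{495} + 9\right)^{2} = \left(\frac{4546}{495}\right)^{2} = \frac{20666116}{245025}$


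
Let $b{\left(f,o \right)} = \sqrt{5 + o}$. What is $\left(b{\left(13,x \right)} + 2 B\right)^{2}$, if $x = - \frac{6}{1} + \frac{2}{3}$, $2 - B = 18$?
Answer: $\frac{\left(96 - i \sqrt{3}\right)^{2}}{9} \approx 1023.7 - 36.95 i$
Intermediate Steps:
$B = -16$ ($B = 2 - 18 = -16$)
$x = - \frac{16}{3}$ ($x = \left(-6\right) 1 + 2 \cdot \frac{1}{3} = -6 + \frac{2}{3} = - \frac{16}{3} \approx -5.3333$)
$\left(b{\left(13,x \right)} + 2 B\right)^{2} = \left(\sqrt{5 - \frac{16}{3}} + 2 \left(-16\right)\right)^{2} = \left(\sqrt{- \frac{1}{3}} - 32\right)^{2} = \left(\frac{i \sqrt{3}}{3} - 32\right)^{2} = \left(-32 + \frac{i \sqrt{3}}{3}\right)^{2}$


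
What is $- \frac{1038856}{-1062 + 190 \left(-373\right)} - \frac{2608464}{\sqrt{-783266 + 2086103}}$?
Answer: $\frac{37102}{2569} - \frac{28048 \sqrt{1302837}}{14009} \approx -2270.8$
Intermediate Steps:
$- \frac{1038856}{-1062 + 190 \left(-373\right)} - \frac{2608464}{\sqrt{-783266 + 2086103}} = - \frac{1038856}{-1062 - 70870} - \frac{2608464}{\sqrt{1302837}} = - \frac{1038856}{-71932} - 2608464 \frac{\sqrt{1302837}}{1302837} = \left(-1038856\right) \left(- \frac{1}{71932}\right) - \frac{28048 \sqrt{1302837}}{14009} = \frac{37102}{2569} - \frac{28048 \sqrt{1302837}}{14009}$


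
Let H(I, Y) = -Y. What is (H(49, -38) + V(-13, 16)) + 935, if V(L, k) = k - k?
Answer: 973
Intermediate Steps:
V(L, k) = 0
(H(49, -38) + V(-13, 16)) + 935 = (-1*(-38) + 0) + 935 = (38 + 0) + 935 = 38 + 935 = 973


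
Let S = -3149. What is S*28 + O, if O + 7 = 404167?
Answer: 315988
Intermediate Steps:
O = 404160 (O = -7 + 404167 = 404160)
S*28 + O = -3149*28 + 404160 = -88172 + 404160 = 315988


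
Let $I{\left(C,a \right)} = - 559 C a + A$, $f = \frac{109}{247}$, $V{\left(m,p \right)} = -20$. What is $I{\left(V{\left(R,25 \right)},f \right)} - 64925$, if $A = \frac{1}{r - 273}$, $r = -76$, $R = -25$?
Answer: $- \frac{397802434}{6631} \approx -59991.0$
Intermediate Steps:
$A = - \frac{1}{349}$ ($A = \frac{1}{-76 - 273} = \frac{1}{-349} = - \frac{1}{349} \approx -0.0028653$)
$f = \frac{109}{247}$ ($f = 109 \cdot \frac{1}{247} = \frac{109}{247} \approx 0.4413$)
$I{\left(C,a \right)} = - \frac{1}{349} - 559 C a$ ($I{\left(C,a \right)} = - 559 C a - \frac{1}{349} = - \frac{1}{349} - 559 C a$)
$I{\left(V{\left(R,25 \right)},f \right)} - 64925 = \left(- \frac{1}{349} - \left(-11180\right) \frac{109}{247}\right) - 64925 = \left(- \frac{1}{349} + \frac{93740}{19}\right) - 64925 = \frac{32715241}{6631} - 64925 = - \frac{397802434}{6631}$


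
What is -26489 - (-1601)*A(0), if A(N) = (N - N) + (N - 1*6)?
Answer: -36095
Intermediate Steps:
A(N) = -6 + N (A(N) = 0 + (N - 6) = 0 + (-6 + N) = -6 + N)
-26489 - (-1601)*A(0) = -26489 - (-1601)*(-6 + 0) = -26489 - (-1601)*(-6) = -26489 - 1*9606 = -26489 - 9606 = -36095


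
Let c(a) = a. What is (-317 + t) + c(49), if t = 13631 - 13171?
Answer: 192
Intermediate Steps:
t = 460
(-317 + t) + c(49) = (-317 + 460) + 49 = 143 + 49 = 192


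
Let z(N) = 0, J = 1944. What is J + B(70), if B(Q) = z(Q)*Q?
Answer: 1944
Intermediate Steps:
B(Q) = 0 (B(Q) = 0*Q = 0)
J + B(70) = 1944 + 0 = 1944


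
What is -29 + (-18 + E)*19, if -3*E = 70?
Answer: -2443/3 ≈ -814.33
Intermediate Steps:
E = -70/3 (E = -⅓*70 = -70/3 ≈ -23.333)
-29 + (-18 + E)*19 = -29 + (-18 - 70/3)*19 = -29 - 124/3*19 = -29 - 2356/3 = -2443/3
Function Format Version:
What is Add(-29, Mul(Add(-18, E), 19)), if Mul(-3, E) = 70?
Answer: Rational(-2443, 3) ≈ -814.33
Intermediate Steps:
E = Rational(-70, 3) (E = Mul(Rational(-1, 3), 70) = Rational(-70, 3) ≈ -23.333)
Add(-29, Mul(Add(-18, E), 19)) = Add(-29, Mul(Add(-18, Rational(-70, 3)), 19)) = Add(-29, Mul(Rational(-124, 3), 19)) = Add(-29, Rational(-2356, 3)) = Rational(-2443, 3)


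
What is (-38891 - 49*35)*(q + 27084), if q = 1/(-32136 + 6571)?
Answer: -28115694250154/25565 ≈ -1.0998e+9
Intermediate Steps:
q = -1/25565 (q = 1/(-25565) = -1/25565 ≈ -3.9116e-5)
(-38891 - 49*35)*(q + 27084) = (-38891 - 49*35)*(-1/25565 + 27084) = (-38891 - 1715)*(692402459/25565) = -40606*692402459/25565 = -28115694250154/25565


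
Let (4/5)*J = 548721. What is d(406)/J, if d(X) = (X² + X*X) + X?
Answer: 440104/914535 ≈ 0.48123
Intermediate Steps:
d(X) = X + 2*X² (d(X) = (X² + X²) + X = 2*X² + X = X + 2*X²)
J = 2743605/4 (J = (5/4)*548721 = 2743605/4 ≈ 6.8590e+5)
d(406)/J = (406*(1 + 2*406))/(2743605/4) = (406*(1 + 812))*(4/2743605) = (406*813)*(4/2743605) = 330078*(4/2743605) = 440104/914535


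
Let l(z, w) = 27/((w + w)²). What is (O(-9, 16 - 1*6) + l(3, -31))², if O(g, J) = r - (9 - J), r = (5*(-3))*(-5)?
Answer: 85363893241/14776336 ≈ 5777.1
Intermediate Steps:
r = 75 (r = -15*(-5) = 75)
O(g, J) = 66 + J (O(g, J) = 75 - (9 - J) = 75 + (-9 + J) = 66 + J)
l(z, w) = 27/(4*w²) (l(z, w) = 27/((2*w)²) = 27/((4*w²)) = 27*(1/(4*w²)) = 27/(4*w²))
(O(-9, 16 - 1*6) + l(3, -31))² = ((66 + (16 - 1*6)) + (27/4)/(-31)²)² = ((66 + (16 - 6)) + (27/4)*(1/961))² = ((66 + 10) + 27/3844)² = (76 + 27/3844)² = (292171/3844)² = 85363893241/14776336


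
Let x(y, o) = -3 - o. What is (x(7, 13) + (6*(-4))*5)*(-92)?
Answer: 12512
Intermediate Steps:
(x(7, 13) + (6*(-4))*5)*(-92) = ((-3 - 1*13) + (6*(-4))*5)*(-92) = ((-3 - 13) - 24*5)*(-92) = (-16 - 120)*(-92) = -136*(-92) = 12512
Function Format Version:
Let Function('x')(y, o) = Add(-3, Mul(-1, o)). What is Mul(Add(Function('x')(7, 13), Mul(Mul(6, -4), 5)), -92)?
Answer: 12512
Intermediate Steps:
Mul(Add(Function('x')(7, 13), Mul(Mul(6, -4), 5)), -92) = Mul(Add(Add(-3, Mul(-1, 13)), Mul(Mul(6, -4), 5)), -92) = Mul(Add(Add(-3, -13), Mul(-24, 5)), -92) = Mul(Add(-16, -120), -92) = Mul(-136, -92) = 12512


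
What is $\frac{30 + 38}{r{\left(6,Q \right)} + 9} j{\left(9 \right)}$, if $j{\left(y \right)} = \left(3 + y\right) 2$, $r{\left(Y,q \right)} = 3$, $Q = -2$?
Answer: $136$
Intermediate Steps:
$j{\left(y \right)} = 6 + 2 y$
$\frac{30 + 38}{r{\left(6,Q \right)} + 9} j{\left(9 \right)} = \frac{30 + 38}{3 + 9} \left(6 + 2 \cdot 9\right) = \frac{68}{12} \left(6 + 18\right) = 68 \cdot \frac{1}{12} \cdot 24 = \frac{17}{3} \cdot 24 = 136$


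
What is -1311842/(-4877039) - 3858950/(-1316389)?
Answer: 20547144027588/6420080492171 ≈ 3.2005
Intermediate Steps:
-1311842/(-4877039) - 3858950/(-1316389) = -1311842*(-1/4877039) - 3858950*(-1/1316389) = 1311842/4877039 + 3858950/1316389 = 20547144027588/6420080492171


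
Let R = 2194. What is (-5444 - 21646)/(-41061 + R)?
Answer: 27090/38867 ≈ 0.69699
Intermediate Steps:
(-5444 - 21646)/(-41061 + R) = (-5444 - 21646)/(-41061 + 2194) = -27090/(-38867) = -27090*(-1/38867) = 27090/38867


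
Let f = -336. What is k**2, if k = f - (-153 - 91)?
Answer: 8464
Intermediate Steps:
k = -92 (k = -336 - (-153 - 91) = -336 - 1*(-244) = -336 + 244 = -92)
k**2 = (-92)**2 = 8464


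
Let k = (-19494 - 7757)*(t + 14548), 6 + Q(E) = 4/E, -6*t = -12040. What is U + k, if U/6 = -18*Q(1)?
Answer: -1353393016/3 ≈ -4.5113e+8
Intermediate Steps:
t = 6020/3 (t = -⅙*(-12040) = 6020/3 ≈ 2006.7)
Q(E) = -6 + 4/E
k = -1353393664/3 (k = (-19494 - 7757)*(6020/3 + 14548) = -27251*49664/3 = -1353393664/3 ≈ -4.5113e+8)
U = 216 (U = 6*(-18*(-6 + 4/1)) = 6*(-18*(-6 + 4*1)) = 6*(-18*(-6 + 4)) = 6*(-18*(-2)) = 6*36 = 216)
U + k = 216 - 1353393664/3 = -1353393016/3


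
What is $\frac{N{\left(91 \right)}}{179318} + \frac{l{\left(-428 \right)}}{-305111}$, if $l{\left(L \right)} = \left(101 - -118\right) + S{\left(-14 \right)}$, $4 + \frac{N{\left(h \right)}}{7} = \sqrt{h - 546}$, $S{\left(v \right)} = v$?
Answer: $- \frac{22651649}{27355947149} + \frac{7 i \sqrt{455}}{179318} \approx -0.00082803 + 0.00083268 i$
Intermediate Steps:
$N{\left(h \right)} = -28 + 7 \sqrt{-546 + h}$ ($N{\left(h \right)} = -28 + 7 \sqrt{h - 546} = -28 + 7 \sqrt{-546 + h}$)
$l{\left(L \right)} = 205$ ($l{\left(L \right)} = \left(101 - -118\right) - 14 = \left(101 + 118\right) - 14 = 219 - 14 = 205$)
$\frac{N{\left(91 \right)}}{179318} + \frac{l{\left(-428 \right)}}{-305111} = \frac{-28 + 7 \sqrt{-546 + 91}}{179318} + \frac{205}{-305111} = \left(-28 + 7 \sqrt{-455}\right) \frac{1}{179318} + 205 \left(- \frac{1}{305111}\right) = \left(-28 + 7 i \sqrt{455}\right) \frac{1}{179318} - \frac{205}{305111} = \left(- \frac{14}{89659} + \frac{7 i \sqrt{455}}{179318}\right) - \frac{205}{305111} = - \frac{22651649}{27355947149} + \frac{7 i \sqrt{455}}{179318}$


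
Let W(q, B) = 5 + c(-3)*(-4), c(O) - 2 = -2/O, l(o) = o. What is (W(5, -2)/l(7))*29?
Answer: -493/21 ≈ -23.476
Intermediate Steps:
c(O) = 2 - 2/O
W(q, B) = -17/3 (W(q, B) = 5 + (2 - 2/(-3))*(-4) = 5 + (2 - 2*(-⅓))*(-4) = 5 + (2 + ⅔)*(-4) = 5 + (8/3)*(-4) = 5 - 32/3 = -17/3)
(W(5, -2)/l(7))*29 = -17/3/7*29 = -17/3*⅐*29 = -17/21*29 = -493/21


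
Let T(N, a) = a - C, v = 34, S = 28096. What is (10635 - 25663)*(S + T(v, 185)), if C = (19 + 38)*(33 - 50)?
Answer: -439569000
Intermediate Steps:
C = -969 (C = 57*(-17) = -969)
T(N, a) = 969 + a (T(N, a) = a - 1*(-969) = a + 969 = 969 + a)
(10635 - 25663)*(S + T(v, 185)) = (10635 - 25663)*(28096 + (969 + 185)) = -15028*(28096 + 1154) = -15028*29250 = -439569000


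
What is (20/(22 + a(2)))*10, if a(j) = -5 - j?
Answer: 40/3 ≈ 13.333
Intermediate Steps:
(20/(22 + a(2)))*10 = (20/(22 + (-5 - 1*2)))*10 = (20/(22 + (-5 - 2)))*10 = (20/(22 - 7))*10 = (20/15)*10 = ((1/15)*20)*10 = (4/3)*10 = 40/3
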